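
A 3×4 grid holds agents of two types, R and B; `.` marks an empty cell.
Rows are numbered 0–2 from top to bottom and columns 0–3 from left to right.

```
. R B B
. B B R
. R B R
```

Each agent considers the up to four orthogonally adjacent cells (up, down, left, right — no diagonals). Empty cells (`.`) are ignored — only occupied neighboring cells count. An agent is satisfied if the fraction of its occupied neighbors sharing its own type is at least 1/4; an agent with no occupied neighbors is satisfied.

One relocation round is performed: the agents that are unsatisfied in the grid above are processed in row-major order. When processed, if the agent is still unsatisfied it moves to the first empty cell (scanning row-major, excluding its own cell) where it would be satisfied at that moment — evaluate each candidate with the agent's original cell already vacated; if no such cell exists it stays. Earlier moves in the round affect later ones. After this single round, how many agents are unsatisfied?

0

Initially unsatisfied (in order): (0,1), (2,1).
  (0,1) → (0,0).
  (2,1) → (0,1).
Resulting grid:
R R B B
. B B R
. . B R
All satisfied now.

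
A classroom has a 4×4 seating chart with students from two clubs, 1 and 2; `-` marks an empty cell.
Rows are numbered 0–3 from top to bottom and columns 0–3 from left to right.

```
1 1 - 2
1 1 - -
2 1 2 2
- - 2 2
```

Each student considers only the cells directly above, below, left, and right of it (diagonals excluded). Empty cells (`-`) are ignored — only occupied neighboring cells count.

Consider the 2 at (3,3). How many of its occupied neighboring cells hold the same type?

Occupied neighbors of (3,3): (2,3)=2, (3,2)=2.
Same type (2): 2 of 2.

2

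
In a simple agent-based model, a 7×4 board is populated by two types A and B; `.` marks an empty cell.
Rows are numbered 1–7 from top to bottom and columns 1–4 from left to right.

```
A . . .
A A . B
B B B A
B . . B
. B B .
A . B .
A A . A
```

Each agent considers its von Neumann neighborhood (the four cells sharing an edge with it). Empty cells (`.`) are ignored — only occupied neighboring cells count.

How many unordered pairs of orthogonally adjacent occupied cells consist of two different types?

5

Scan each occupied cell's neighbors to the right and below so each pair is counted once.
From row 1: 0 unlike of 1 pairs (running 0/1).
From row 2: 3 unlike of 4 pairs (running 3/5).
From row 3: 2 unlike of 5 pairs (running 5/10).
From row 5: 0 unlike of 2 pairs (running 5/12).
From row 6: 0 unlike of 1 pairs (running 5/13).
From row 7: 0 unlike of 1 pairs (running 5/14).
Total adjacent occupied pairs: 14; unlike-type pairs: 5.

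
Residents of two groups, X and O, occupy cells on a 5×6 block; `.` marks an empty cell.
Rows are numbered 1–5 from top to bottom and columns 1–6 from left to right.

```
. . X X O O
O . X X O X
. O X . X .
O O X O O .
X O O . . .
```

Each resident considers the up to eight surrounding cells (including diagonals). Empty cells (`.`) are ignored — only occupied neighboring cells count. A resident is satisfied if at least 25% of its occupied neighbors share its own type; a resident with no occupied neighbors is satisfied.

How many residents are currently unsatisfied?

2

Row 1: (1,3)X 3/3 ✓ · (1,4)X 3/5 ✓ · (1,5)O 2/5 ✓ · (1,6)O 2/3 ✓
Row 2: (2,1)O 1/1 ✓ · (2,3)X 4/5 ✓ · (2,4)X 5/7 ✓ · (2,5)O 2/6 ✓ · (2,6)X 1/4 ✓
Row 3: (3,2)O 3/6 ✓ · (3,3)X 3/6 ✓ · (3,5)X 2/5 ✓
Row 4: (4,1)O 3/4 ✓ · (4,2)O 4/7 ✓ · (4,3)X 1/6 ✗ · (4,4)O 2/5 ✓ · (4,5)O 1/2 ✓
Row 5: (5,1)X 0/3 ✗ · (5,2)O 3/5 ✓ · (5,3)O 3/4 ✓
Unsatisfied: (4,3), (5,1) — 2 in total.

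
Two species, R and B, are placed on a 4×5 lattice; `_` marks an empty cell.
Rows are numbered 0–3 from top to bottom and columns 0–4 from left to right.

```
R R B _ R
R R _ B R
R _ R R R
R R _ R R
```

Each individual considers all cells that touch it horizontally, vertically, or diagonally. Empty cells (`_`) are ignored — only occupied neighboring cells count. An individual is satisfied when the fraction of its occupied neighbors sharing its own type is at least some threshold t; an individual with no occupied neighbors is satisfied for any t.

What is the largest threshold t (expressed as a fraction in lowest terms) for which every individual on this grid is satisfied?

(0,0)R 3/3
(0,1)R 3/4
(0,2)B 1/3
(0,4)R 1/2
(1,0)R 4/4
(1,1)R 5/6
(1,3)B 1/6
(1,4)R 3/4
(2,0)R 4/4
(2,2)R 4/5
(2,3)R 5/6
(2,4)R 4/5
(3,0)R 2/2
(3,1)R 3/3
(3,3)R 4/4
(3,4)R 3/3
The smallest same-type fraction is 1/6 at (1,3), which reduces to 1/6. Any threshold above that leaves this individual unsatisfied.

1/6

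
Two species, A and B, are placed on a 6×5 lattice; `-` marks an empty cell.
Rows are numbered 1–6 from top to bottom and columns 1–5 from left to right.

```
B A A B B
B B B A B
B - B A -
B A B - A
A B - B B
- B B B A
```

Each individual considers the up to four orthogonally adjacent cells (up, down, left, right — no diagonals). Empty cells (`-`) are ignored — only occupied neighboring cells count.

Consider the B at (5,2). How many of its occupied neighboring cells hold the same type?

Occupied neighbors of (5,2): (4,2)=A, (6,2)=B, (5,1)=A.
Same type (B): 1 of 3.

1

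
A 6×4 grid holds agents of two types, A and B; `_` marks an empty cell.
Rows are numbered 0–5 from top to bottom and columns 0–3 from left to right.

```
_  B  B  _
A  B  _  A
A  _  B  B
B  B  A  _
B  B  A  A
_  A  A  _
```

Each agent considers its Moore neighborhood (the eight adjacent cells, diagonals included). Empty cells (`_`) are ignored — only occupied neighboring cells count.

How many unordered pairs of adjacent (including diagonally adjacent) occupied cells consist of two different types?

Scan each occupied cell's neighbors to the right and below (and the two forward diagonals) so each pair is counted once.
From row 0: 2 unlike of 5 pairs (running 2/5).
From row 1: 4 unlike of 6 pairs (running 6/11).
From row 2: 4 unlike of 6 pairs (running 10/17).
From row 3: 3 unlike of 10 pairs (running 13/27).
From row 4: 4 unlike of 9 pairs (running 17/36).
From row 5: 0 unlike of 1 pairs (running 17/37).
Total adjacent occupied pairs: 37; unlike-type pairs: 17.

17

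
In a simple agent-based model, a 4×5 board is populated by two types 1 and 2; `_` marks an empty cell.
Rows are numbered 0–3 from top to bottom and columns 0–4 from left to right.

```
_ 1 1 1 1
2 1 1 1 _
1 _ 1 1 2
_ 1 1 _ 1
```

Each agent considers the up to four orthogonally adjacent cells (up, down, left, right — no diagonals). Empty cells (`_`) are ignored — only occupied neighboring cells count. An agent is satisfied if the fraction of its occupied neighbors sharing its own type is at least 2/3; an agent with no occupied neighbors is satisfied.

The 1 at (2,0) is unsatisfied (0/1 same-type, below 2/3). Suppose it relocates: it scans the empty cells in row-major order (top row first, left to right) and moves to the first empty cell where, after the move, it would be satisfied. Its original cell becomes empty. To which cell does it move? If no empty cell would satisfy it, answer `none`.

(1,4)

Vacating (2,0). Empty cells in order:
  (0,0): 1/2 same-type → still unsatisfied.
  (1,4): 2/3 same-type → satisfied — stop here.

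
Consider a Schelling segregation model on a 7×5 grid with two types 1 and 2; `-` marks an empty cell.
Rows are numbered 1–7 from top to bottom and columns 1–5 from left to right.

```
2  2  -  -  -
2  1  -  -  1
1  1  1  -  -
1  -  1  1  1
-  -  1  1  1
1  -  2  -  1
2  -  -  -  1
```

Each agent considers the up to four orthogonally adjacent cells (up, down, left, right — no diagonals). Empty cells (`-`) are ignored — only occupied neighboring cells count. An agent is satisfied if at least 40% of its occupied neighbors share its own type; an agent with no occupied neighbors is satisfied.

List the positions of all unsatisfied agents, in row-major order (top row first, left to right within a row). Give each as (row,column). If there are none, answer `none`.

Row 1: (1,1)2 2/2 ✓ · (1,2)2 1/2 ✓
Row 2: (2,1)2 1/3 ✗ · (2,2)1 1/3 ✗ · (2,5)1 0/0 ✓
Row 3: (3,1)1 2/3 ✓ · (3,2)1 3/3 ✓ · (3,3)1 2/2 ✓
Row 4: (4,1)1 1/1 ✓ · (4,3)1 3/3 ✓ · (4,4)1 3/3 ✓ · (4,5)1 2/2 ✓
Row 5: (5,3)1 2/3 ✓ · (5,4)1 3/3 ✓ · (5,5)1 3/3 ✓
Row 6: (6,1)1 0/1 ✗ · (6,3)2 0/1 ✗ · (6,5)1 2/2 ✓
Row 7: (7,1)2 0/1 ✗ · (7,5)1 1/1 ✓

(2,1), (2,2), (6,1), (6,3), (7,1)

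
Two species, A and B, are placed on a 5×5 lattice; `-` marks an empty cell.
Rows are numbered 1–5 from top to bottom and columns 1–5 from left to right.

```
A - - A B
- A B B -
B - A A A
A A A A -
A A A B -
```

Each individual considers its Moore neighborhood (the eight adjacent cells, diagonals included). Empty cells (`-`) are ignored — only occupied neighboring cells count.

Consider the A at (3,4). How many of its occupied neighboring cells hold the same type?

4

Occupied neighbors of (3,4): (2,3)=B, (2,4)=B, (3,3)=A, (3,5)=A, (4,3)=A, (4,4)=A.
Same type (A): 4 of 6.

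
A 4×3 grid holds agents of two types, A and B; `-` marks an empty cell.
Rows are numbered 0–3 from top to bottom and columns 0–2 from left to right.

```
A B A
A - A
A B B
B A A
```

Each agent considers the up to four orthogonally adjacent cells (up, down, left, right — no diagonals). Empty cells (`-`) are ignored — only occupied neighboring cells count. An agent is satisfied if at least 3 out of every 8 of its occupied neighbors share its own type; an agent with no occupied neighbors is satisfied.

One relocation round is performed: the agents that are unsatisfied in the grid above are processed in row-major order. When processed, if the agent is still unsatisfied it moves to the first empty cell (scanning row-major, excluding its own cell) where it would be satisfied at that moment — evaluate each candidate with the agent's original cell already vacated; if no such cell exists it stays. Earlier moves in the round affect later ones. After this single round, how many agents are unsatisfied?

Initially unsatisfied (in order): (0,1), (2,0), (2,1), (2,2), (3,0), (3,1).
  (0,1): no empty cell satisfies it; stays.
  (2,0) → (1,1).
  (2,1) → (2,0).
  (2,2): no empty cell satisfies it; stays.
  (3,0): now satisfied by earlier moves; stays.
  (3,1): now satisfied by earlier moves; stays.
Resulting grid:
A B A
A A A
B - B
B A A
Unsatisfied now: (0,1), (2,2).

2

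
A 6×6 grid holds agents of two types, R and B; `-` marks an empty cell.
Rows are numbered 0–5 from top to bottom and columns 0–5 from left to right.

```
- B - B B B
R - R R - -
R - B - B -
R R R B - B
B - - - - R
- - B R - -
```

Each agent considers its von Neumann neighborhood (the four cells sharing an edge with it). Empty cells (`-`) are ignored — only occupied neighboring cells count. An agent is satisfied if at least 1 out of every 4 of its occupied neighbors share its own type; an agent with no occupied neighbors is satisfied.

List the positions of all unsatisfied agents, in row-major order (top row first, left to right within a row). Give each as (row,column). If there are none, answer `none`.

(0,1)B 0/0 ok
(0,3)B 1/2 ok
(0,4)B 2/2 ok
(0,5)B 1/1 ok
(1,0)R 1/1 ok
(1,2)R 1/2 ok
(1,3)R 1/2 ok
(2,0)R 2/2 ok
(2,2)B 0/2 unhappy
(2,4)B 0/0 ok
(3,0)R 2/3 ok
(3,1)R 2/2 ok
(3,2)R 1/3 ok
(3,3)B 0/1 unhappy
(3,5)B 0/1 unhappy
(4,0)B 0/1 unhappy
(4,5)R 0/1 unhappy
(5,2)B 0/1 unhappy
(5,3)R 0/1 unhappy

(2,2), (3,3), (3,5), (4,0), (4,5), (5,2), (5,3)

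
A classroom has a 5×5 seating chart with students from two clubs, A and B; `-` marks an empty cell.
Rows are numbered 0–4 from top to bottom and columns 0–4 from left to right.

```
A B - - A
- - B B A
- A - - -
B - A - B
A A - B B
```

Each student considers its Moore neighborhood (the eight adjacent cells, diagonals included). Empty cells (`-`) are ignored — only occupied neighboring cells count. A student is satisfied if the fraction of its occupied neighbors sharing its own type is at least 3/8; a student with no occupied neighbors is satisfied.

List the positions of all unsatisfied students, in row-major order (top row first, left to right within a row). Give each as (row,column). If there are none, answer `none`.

(0,0), (1,3), (2,1), (3,0)

Row 0: (0,0)A 0/1 unhappy · (0,1)B 1/2 ok · (0,4)A 1/2 ok
Row 1: (1,2)B 2/3 ok · (1,3)B 1/3 unhappy · (1,4)A 1/2 ok
Row 2: (2,1)A 1/3 unhappy
Row 3: (3,0)B 0/3 unhappy · (3,2)A 2/3 ok · (3,4)B 2/2 ok
Row 4: (4,0)A 1/2 ok · (4,1)A 2/3 ok · (4,3)B 2/3 ok · (4,4)B 2/2 ok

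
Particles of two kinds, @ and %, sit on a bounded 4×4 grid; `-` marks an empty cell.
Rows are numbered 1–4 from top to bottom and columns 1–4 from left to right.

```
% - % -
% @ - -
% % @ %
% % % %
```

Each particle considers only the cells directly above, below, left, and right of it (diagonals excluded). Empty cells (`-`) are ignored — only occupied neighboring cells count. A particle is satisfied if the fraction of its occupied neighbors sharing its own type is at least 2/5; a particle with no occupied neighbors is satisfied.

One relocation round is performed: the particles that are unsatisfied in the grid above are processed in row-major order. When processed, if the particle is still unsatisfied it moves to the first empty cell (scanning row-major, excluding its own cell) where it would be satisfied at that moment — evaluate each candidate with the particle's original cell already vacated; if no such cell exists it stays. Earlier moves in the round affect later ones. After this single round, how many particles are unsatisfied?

1

Initially unsatisfied (in order): (2,2), (3,3).
  (2,2) → (2,3).
  (3,3) → (2,4).
Resulting grid:
% - % -
% - @ @
% % - %
% % % %
Unsatisfied now: (1,3).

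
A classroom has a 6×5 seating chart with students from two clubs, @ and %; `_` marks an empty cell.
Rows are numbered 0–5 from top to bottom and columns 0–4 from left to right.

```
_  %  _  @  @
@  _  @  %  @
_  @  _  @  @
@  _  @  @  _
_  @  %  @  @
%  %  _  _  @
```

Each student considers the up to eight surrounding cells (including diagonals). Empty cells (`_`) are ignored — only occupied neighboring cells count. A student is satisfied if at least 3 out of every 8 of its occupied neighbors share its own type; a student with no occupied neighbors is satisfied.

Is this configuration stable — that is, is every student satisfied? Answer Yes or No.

(0,1)% 0/2 unhappy
(0,3)@ 3/4 ok
(0,4)@ 2/3 ok
(1,0)@ 1/2 ok
(1,2)@ 3/5 ok
(1,3)% 0/6 unhappy
(1,4)@ 4/5 ok
(2,1)@ 4/4 ok
(2,3)@ 5/6 ok
(2,4)@ 3/4 ok
(3,0)@ 2/2 ok
(3,2)@ 5/6 ok
(3,3)@ 5/6 ok
(4,1)@ 2/5 ok
(4,2)% 1/5 unhappy
(4,3)@ 4/5 ok
(4,4)@ 3/3 ok
(5,0)% 1/2 ok
(5,1)% 2/3 ok
(5,4)@ 2/2 ok
For instance (0,1) has only 0/2 same-type neighbors, below 3/8.

No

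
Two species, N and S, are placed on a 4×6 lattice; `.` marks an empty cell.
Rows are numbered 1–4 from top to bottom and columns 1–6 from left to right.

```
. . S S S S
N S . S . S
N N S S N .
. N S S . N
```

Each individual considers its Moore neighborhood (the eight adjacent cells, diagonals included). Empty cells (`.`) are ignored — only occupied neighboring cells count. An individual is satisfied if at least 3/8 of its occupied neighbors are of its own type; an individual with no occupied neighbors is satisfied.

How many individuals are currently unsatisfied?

1

(1,3)S 3/3 ok
(1,4)S 3/3 ok
(1,5)S 4/4 ok
(1,6)S 2/2 ok
(2,1)N 2/3 ok
(2,2)S 2/5 ok
(2,4)S 5/6 ok
(2,6)S 2/3 ok
(3,1)N 3/4 ok
(3,2)N 3/6 ok
(3,3)S 5/7 ok
(3,4)S 4/5 ok
(3,5)N 1/5 unhappy
(4,2)N 2/4 ok
(4,3)S 3/5 ok
(4,4)S 3/4 ok
(4,6)N 1/1 ok
Unsatisfied: (3,5) — 1 in total.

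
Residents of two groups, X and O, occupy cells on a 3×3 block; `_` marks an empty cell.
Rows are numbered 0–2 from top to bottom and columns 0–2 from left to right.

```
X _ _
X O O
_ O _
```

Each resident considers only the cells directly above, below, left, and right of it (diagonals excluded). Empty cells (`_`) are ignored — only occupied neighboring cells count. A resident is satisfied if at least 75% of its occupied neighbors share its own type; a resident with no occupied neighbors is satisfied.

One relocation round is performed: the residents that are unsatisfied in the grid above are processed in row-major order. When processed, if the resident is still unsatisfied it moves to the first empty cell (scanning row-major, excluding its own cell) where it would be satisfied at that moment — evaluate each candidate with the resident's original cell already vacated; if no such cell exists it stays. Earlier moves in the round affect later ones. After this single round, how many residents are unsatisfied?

0

Initially unsatisfied (in order): (1,0), (1,1).
  (1,0): no empty cell satisfies it; stays.
  (1,1) → (0,2).
Resulting grid:
X _ O
X _ O
_ O _
All satisfied now.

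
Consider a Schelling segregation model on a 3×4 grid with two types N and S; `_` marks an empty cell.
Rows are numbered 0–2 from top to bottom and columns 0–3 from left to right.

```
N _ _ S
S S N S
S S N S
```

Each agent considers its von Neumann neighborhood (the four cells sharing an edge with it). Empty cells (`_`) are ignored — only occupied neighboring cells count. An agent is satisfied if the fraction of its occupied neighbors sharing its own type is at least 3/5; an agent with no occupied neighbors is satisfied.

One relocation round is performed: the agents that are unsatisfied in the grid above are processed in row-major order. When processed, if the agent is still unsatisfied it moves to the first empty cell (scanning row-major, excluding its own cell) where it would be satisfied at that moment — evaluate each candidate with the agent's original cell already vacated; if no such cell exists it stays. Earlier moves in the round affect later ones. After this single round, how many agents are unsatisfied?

4

Initially unsatisfied (in order): (0,0), (1,2), (2,2), (2,3).
  (0,0): no empty cell satisfies it; stays.
  (1,2): no empty cell satisfies it; stays.
  (2,2): no empty cell satisfies it; stays.
  (2,3): no empty cell satisfies it; stays.
Resulting grid:
N _ _ S
S S N S
S S N S
Unsatisfied now: (0,0), (1,2), (2,2), (2,3).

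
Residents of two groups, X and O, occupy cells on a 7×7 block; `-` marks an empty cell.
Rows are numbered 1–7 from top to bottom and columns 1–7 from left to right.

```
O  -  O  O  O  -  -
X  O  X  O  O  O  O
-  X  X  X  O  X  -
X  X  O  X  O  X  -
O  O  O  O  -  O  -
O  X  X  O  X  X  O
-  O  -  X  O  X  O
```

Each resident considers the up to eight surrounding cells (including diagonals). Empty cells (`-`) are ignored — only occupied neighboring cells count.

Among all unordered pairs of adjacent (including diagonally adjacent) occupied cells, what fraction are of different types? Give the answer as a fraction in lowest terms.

29/55

Scan each occupied cell's neighbors to the right and below (and the two forward diagonals) so each pair is counted once.
Row 1: O(1,1)–X(2,1)≠ O(1,1)–O(2,2)= O(1,3)–O(1,4)= O(1,3)–X(2,3)≠ O(1,3)–O(2,4)= O(1,3)–O(2,2)= O(1,4)–O(1,5)= O(1,4)–O(2,4)= O(1,4)–O(2,5)= O(1,4)–X(2,3)≠ O(1,5)–O(2,5)= O(1,5)–O(2,6)= O(1,5)–O(2,4)=  → 3/13 unlike.
Row 2: X(2,1)–O(2,2)≠ X(2,1)–X(3,2)= O(2,2)–X(2,3)≠ O(2,2)–X(3,2)≠ O(2,2)–X(3,3)≠ X(2,3)–O(2,4)≠ X(2,3)–X(3,3)= X(2,3)–X(3,4)= X(2,3)–X(3,2)= O(2,4)–O(2,5)= O(2,4)–X(3,4)≠ O(2,4)–O(3,5)= O(2,4)–X(3,3)≠ O(2,5)–O(2,6)= O(2,5)–O(3,5)= O(2,5)–X(3,6)≠ O(2,5)–X(3,4)≠ O(2,6)–O(2,7)= O(2,6)–X(3,6)≠ O(2,6)–O(3,5)= O(2,7)–X(3,6)≠  → 11/21 unlike.
Row 3: X(3,2)–X(3,3)= X(3,2)–X(4,2)= X(3,2)–O(4,3)≠ X(3,2)–X(4,1)= X(3,3)–X(3,4)= X(3,3)–O(4,3)≠ X(3,3)–X(4,4)= X(3,3)–X(4,2)= X(3,4)–O(3,5)≠ X(3,4)–X(4,4)= X(3,4)–O(4,5)≠ X(3,4)–O(4,3)≠ O(3,5)–X(3,6)≠ O(3,5)–O(4,5)= O(3,5)–X(4,6)≠ O(3,5)–X(4,4)≠ X(3,6)–X(4,6)= X(3,6)–O(4,5)≠  → 9/18 unlike.
Row 4: X(4,1)–X(4,2)= X(4,1)–O(5,1)≠ X(4,1)–O(5,2)≠ X(4,2)–O(4,3)≠ X(4,2)–O(5,2)≠ X(4,2)–O(5,3)≠ X(4,2)–O(5,1)≠ O(4,3)–X(4,4)≠ O(4,3)–O(5,3)= O(4,3)–O(5,4)= O(4,3)–O(5,2)= X(4,4)–O(4,5)≠ X(4,4)–O(5,4)≠ X(4,4)–O(5,3)≠ O(4,5)–X(4,6)≠ O(4,5)–O(5,6)= O(4,5)–O(5,4)= X(4,6)–O(5,6)≠  → 12/18 unlike.
Row 5: O(5,1)–O(5,2)= O(5,1)–O(6,1)= O(5,1)–X(6,2)≠ O(5,2)–O(5,3)= O(5,2)–X(6,2)≠ O(5,2)–X(6,3)≠ O(5,2)–O(6,1)= O(5,3)–O(5,4)= O(5,3)–X(6,3)≠ O(5,3)–O(6,4)= O(5,3)–X(6,2)≠ O(5,4)–O(6,4)= O(5,4)–X(6,5)≠ O(5,4)–X(6,3)≠ O(5,6)–X(6,6)≠ O(5,6)–O(6,7)= O(5,6)–X(6,5)≠  → 9/17 unlike.
Row 6: O(6,1)–X(6,2)≠ O(6,1)–O(7,2)= X(6,2)–X(6,3)= X(6,2)–O(7,2)≠ X(6,3)–O(6,4)≠ X(6,3)–X(7,4)= X(6,3)–O(7,2)≠ O(6,4)–X(6,5)≠ O(6,4)–X(7,4)≠ O(6,4)–O(7,5)= X(6,5)–X(6,6)= X(6,5)–O(7,5)≠ X(6,5)–X(7,6)= X(6,5)–X(7,4)= X(6,6)–O(6,7)≠ X(6,6)–X(7,6)= X(6,6)–O(7,7)≠ X(6,6)–O(7,5)≠ O(6,7)–O(7,7)= O(6,7)–X(7,6)≠  → 11/20 unlike.
Row 7: X(7,4)–O(7,5)≠ O(7,5)–X(7,6)≠ X(7,6)–O(7,7)≠  → 3/3 unlike.
Total adjacent occupied pairs: 110; unlike-type pairs: 58.
58/110 reduces to 29/55.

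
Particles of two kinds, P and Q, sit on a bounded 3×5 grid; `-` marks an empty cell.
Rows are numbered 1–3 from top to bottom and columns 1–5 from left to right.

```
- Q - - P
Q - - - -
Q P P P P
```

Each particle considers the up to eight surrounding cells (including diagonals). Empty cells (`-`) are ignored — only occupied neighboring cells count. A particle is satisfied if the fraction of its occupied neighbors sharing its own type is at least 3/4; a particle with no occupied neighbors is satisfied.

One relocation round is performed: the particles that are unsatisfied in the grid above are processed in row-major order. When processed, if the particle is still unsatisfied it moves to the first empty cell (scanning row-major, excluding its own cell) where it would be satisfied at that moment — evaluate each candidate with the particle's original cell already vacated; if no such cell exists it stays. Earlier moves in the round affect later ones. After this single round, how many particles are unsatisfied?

Initially unsatisfied (in order): (2,1), (3,1), (3,2).
  (2,1) → (1,1).
  (3,1) → (1,3).
  (3,2): now satisfied by earlier moves; stays.
Resulting grid:
Q Q Q - P
- - - - -
- P P P P
All satisfied now.

0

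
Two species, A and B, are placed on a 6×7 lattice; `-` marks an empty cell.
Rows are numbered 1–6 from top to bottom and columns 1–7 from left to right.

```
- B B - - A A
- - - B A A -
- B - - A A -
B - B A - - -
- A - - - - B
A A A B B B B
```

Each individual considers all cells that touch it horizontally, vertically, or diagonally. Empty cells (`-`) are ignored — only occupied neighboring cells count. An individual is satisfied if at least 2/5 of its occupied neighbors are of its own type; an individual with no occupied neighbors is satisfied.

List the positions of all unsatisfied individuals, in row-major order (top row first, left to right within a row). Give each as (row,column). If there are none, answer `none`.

(1,2)B 1/1 ✓
(1,3)B 2/2 ✓
(1,6)A 3/3 ✓
(1,7)A 2/2 ✓
(2,4)B 1/3 ✗
(2,5)A 4/5 ✓
(2,6)A 5/5 ✓
(3,2)B 2/2 ✓
(3,5)A 4/5 ✓
(3,6)A 3/3 ✓
(4,1)B 1/2 ✓
(4,3)B 1/3 ✗
(4,4)A 1/2 ✓
(5,2)A 3/5 ✓
(5,7)B 2/2 ✓
(6,1)A 2/2 ✓
(6,2)A 3/3 ✓
(6,3)A 2/3 ✓
(6,4)B 1/2 ✓
(6,5)B 2/2 ✓
(6,6)B 3/3 ✓
(6,7)B 2/2 ✓

(2,4), (4,3)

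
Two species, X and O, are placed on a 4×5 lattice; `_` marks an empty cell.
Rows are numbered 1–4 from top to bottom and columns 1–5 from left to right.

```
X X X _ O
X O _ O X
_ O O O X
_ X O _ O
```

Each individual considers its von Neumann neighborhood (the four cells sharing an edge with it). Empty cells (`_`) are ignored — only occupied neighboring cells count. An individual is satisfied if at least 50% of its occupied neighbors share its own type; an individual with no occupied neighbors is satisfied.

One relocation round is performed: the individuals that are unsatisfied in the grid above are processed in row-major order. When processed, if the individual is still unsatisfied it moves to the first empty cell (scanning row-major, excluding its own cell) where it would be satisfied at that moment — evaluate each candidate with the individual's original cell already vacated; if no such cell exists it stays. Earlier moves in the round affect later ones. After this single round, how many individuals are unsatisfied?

Initially unsatisfied (in order): (1,5), (2,2), (2,5), (3,5), (4,2), (4,5).
  (1,5) → (1,4).
  (2,2) → (1,5).
  (2,5) → (2,2).
  (3,5) → (2,3).
  (4,2) → (3,1).
  (4,5): now satisfied by earlier moves; stays.
Resulting grid:
X X X O O
X X X O _
X O O O _
_ _ O _ O
Unsatisfied now: (3,2).

1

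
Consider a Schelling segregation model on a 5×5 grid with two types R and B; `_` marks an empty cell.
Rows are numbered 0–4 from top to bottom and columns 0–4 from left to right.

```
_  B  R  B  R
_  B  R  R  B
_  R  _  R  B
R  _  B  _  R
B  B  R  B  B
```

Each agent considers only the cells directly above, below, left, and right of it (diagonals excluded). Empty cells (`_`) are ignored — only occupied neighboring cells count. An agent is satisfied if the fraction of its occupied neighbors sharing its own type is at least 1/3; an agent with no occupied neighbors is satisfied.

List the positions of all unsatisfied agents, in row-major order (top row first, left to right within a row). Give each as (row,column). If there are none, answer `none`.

(0,3), (0,4), (2,1), (3,0), (3,2), (3,4), (4,2)

(0,1)B 1/2 satisfied
(0,2)R 1/3 satisfied
(0,3)B 0/3 not
(0,4)R 0/2 not
(1,1)B 1/3 satisfied
(1,2)R 2/3 satisfied
(1,3)R 2/4 satisfied
(1,4)B 1/3 satisfied
(2,1)R 0/1 not
(2,3)R 1/2 satisfied
(2,4)B 1/3 satisfied
(3,0)R 0/1 not
(3,2)B 0/1 not
(3,4)R 0/2 not
(4,0)B 1/2 satisfied
(4,1)B 1/2 satisfied
(4,2)R 0/3 not
(4,3)B 1/2 satisfied
(4,4)B 1/2 satisfied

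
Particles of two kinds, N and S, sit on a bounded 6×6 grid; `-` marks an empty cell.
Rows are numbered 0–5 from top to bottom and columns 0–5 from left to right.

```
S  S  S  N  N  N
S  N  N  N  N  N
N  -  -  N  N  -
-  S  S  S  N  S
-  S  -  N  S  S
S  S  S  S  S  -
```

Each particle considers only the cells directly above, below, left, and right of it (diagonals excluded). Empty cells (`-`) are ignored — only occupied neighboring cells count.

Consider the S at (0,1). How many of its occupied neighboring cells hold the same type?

Occupied neighbors of (0,1): (1,1)=N, (0,0)=S, (0,2)=S.
Same type (S): 2 of 3.

2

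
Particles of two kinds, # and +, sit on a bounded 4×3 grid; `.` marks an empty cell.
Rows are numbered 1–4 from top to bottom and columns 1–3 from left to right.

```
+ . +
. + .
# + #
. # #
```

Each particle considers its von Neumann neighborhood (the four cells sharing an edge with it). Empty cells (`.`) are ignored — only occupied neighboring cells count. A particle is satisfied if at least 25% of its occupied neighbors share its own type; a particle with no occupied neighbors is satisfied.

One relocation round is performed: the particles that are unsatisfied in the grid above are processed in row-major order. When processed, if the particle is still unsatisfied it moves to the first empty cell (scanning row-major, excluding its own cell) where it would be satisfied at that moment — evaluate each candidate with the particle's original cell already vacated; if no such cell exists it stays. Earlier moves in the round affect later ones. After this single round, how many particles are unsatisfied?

Initially unsatisfied (in order): (3,1).
  (3,1) → (2,3).
Resulting grid:
+ . +
. + #
. + #
. # #
Unsatisfied now: (1,3).

1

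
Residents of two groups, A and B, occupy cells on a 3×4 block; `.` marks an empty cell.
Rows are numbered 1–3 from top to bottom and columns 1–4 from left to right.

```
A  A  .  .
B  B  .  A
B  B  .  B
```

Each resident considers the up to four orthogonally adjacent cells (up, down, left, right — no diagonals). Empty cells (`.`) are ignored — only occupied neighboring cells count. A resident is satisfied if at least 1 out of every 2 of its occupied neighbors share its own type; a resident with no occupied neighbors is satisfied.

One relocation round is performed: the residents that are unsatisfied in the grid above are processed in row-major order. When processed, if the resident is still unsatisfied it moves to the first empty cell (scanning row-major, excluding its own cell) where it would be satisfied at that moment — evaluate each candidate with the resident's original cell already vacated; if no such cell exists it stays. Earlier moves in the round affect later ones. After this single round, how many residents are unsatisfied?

Initially unsatisfied (in order): (2,4), (3,4).
  (2,4) → (1,3).
  (3,4): now satisfied by earlier moves; stays.
Resulting grid:
A A A .
B B . .
B B . B
All satisfied now.

0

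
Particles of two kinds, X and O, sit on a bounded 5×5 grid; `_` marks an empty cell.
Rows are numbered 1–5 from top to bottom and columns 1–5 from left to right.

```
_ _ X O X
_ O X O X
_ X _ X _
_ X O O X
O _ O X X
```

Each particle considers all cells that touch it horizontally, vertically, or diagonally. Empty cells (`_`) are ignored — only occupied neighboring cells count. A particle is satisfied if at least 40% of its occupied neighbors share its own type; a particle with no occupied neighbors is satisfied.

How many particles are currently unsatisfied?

9

Row 1: (1,3)X 1/4 not · (1,4)O 1/5 not · (1,5)X 1/3 not
Row 2: (2,2)O 0/3 not · (2,3)X 3/6 satisfied · (2,4)O 1/6 not · (2,5)X 2/4 satisfied
Row 3: (3,2)X 2/4 satisfied · (3,4)X 3/6 satisfied
Row 4: (4,2)X 1/4 not · (4,3)O 2/6 not · (4,4)O 2/6 not · (4,5)X 3/4 satisfied
Row 5: (5,1)O 0/1 not · (5,3)O 2/4 satisfied · (5,4)X 2/5 satisfied · (5,5)X 2/3 satisfied
Unsatisfied: (1,3), (1,4), (1,5), (2,2), (2,4), (4,2), (4,3), (4,4), (5,1) — 9 in total.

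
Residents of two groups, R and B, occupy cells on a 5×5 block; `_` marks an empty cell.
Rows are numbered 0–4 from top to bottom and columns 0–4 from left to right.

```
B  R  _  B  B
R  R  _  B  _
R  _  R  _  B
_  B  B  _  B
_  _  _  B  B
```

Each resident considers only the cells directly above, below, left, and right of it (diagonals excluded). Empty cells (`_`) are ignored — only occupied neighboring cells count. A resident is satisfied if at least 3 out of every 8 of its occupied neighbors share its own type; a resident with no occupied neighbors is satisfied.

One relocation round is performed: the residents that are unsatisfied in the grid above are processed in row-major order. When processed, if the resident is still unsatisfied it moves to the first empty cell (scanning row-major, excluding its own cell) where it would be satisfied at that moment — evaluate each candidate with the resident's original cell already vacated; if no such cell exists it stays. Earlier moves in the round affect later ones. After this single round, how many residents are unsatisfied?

0

Initially unsatisfied (in order): (0,0), (2,2).
  (0,0) → (0,2).
  (2,2) → (0,0).
Resulting grid:
R R B B B
R R _ B _
R _ _ _ B
_ B B _ B
_ _ _ B B
All satisfied now.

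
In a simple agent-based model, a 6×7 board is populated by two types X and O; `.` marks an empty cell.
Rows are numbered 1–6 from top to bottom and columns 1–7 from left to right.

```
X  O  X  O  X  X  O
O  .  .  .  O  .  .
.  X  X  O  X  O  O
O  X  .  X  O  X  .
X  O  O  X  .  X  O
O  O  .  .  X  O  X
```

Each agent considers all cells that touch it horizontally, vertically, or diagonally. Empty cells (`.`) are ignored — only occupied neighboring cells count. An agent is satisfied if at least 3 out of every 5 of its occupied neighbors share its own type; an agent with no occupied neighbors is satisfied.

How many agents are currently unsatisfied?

25

Row 1: (1,1)X 0/2 ✗ · (1,2)O 1/3 ✗ · (1,3)X 0/2 ✗ · (1,4)O 1/3 ✗ · (1,5)X 1/3 ✗ · (1,6)X 1/3 ✗ · (1,7)O 0/1 ✗
Row 2: (2,1)O 1/3 ✗ · (2,5)O 3/6 ✗
Row 3: (3,2)X 2/4 ✗ · (3,3)X 3/4 ✓ · (3,4)O 2/5 ✗ · (3,5)X 2/6 ✗ · (3,6)O 3/5 ✓ · (3,7)O 1/2 ✗
Row 4: (4,1)O 1/4 ✗ · (4,2)X 3/6 ✗ · (4,4)X 3/6 ✗ · (4,5)O 2/7 ✗ · (4,6)X 2/6 ✗
Row 5: (5,1)X 1/5 ✗ · (5,2)O 4/6 ✓ · (5,3)O 2/5 ✗ · (5,4)X 2/4 ✗ · (5,6)X 3/6 ✗ · (5,7)O 1/4 ✗
Row 6: (6,1)O 2/3 ✓ · (6,2)O 3/4 ✓ · (6,5)X 2/3 ✓ · (6,6)O 1/4 ✗ · (6,7)X 1/3 ✗
Unsatisfied: (1,1), (1,2), (1,3), (1,4), (1,5), (1,6), (1,7), (2,1), (2,5), (3,2), (3,4), (3,5), (3,7), (4,1), (4,2), (4,4), (4,5), (4,6), (5,1), (5,3), (5,4), (5,6), (5,7), (6,6), (6,7) — 25 in total.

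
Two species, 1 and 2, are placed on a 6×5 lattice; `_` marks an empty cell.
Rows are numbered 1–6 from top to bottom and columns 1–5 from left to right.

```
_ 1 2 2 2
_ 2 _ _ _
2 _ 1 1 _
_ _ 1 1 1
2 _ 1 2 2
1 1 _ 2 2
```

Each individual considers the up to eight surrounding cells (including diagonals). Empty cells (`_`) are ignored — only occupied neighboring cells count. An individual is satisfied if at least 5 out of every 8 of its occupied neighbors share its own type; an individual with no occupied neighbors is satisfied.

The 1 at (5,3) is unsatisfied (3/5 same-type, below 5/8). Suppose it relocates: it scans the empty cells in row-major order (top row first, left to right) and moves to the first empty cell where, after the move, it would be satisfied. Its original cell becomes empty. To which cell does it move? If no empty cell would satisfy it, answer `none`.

Vacating (5,3). Empty cells in order:
  (1,1): 1/2 same-type → still unsatisfied.
  (2,1): 1/3 same-type → still unsatisfied.
  (2,3): 3/6 same-type → still unsatisfied.
  (2,4): 2/5 same-type → still unsatisfied.
  (2,5): 1/3 same-type → still unsatisfied.
  (3,2): 2/4 same-type → still unsatisfied.
  (3,5): 3/3 same-type → satisfied — stop here.

(3,5)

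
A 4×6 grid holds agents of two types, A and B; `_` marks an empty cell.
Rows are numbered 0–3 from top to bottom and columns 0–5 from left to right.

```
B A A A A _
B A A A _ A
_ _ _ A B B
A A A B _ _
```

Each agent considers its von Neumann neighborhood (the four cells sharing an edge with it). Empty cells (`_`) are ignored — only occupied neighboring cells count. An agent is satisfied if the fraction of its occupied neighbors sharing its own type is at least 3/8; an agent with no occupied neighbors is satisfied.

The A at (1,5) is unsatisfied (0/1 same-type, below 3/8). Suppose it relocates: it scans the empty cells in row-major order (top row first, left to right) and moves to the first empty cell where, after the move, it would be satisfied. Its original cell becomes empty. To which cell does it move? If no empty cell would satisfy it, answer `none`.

Vacating (1,5). Empty cells in order:
  (0,5): 1/1 same-type → satisfied — stop here.

(0,5)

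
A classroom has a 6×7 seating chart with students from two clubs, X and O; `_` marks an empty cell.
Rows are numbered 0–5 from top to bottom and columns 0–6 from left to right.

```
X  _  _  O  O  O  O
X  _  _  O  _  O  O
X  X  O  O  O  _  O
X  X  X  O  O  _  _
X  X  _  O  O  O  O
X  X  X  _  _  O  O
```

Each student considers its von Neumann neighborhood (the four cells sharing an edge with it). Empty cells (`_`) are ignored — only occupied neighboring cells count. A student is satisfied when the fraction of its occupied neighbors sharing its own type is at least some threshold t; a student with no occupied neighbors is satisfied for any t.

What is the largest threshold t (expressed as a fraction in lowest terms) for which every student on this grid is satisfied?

1/3

Row 0: (0,0)X 1/1 · (0,3)O 2/2 · (0,4)O 2/2 · (0,5)O 3/3 · (0,6)O 2/2
Row 1: (1,0)X 2/2 · (1,3)O 2/2 · (1,5)O 2/2 · (1,6)O 3/3
Row 2: (2,0)X 3/3 · (2,1)X 2/3 · (2,2)O 1/3 · (2,3)O 4/4 · (2,4)O 2/2 · (2,6)O 1/1
Row 3: (3,0)X 3/3 · (3,1)X 4/4 · (3,2)X 1/3 · (3,3)O 3/4 · (3,4)O 3/3
Row 4: (4,0)X 3/3 · (4,1)X 3/3 · (4,3)O 2/2 · (4,4)O 3/3 · (4,5)O 3/3 · (4,6)O 2/2
Row 5: (5,0)X 2/2 · (5,1)X 3/3 · (5,2)X 1/1 · (5,5)O 2/2 · (5,6)O 2/2
The smallest same-type fraction is 1/3 at (2,2), which reduces to 1/3. Any threshold above that leaves this student unsatisfied.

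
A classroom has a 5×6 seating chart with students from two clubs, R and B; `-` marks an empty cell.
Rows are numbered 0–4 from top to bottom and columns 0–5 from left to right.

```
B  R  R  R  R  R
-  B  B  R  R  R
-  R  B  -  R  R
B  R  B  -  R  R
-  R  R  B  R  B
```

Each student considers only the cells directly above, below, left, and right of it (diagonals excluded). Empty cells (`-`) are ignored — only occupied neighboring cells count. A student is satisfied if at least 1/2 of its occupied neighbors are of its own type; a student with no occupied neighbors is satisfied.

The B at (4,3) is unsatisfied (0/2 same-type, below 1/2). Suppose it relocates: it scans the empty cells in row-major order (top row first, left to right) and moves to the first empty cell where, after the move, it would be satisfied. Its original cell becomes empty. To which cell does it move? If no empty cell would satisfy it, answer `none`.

(1,0)

Vacating (4,3). Empty cells in order:
  (1,0): 2/2 same-type → satisfied — stop here.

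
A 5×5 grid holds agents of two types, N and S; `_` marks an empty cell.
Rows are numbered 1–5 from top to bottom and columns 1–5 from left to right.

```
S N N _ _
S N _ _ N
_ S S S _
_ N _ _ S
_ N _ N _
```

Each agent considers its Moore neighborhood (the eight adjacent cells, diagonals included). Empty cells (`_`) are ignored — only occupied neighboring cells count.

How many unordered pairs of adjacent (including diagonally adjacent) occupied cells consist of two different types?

Scan each occupied cell's neighbors to the right and below (and the two forward diagonals) so each pair is counted once.
From row 1: 3 unlike of 7 pairs (running 3/7).
From row 2: 4 unlike of 5 pairs (running 7/12).
From row 3: 2 unlike of 5 pairs (running 9/17).
From row 4: 1 unlike of 2 pairs (running 10/19).
Total adjacent occupied pairs: 19; unlike-type pairs: 10.

10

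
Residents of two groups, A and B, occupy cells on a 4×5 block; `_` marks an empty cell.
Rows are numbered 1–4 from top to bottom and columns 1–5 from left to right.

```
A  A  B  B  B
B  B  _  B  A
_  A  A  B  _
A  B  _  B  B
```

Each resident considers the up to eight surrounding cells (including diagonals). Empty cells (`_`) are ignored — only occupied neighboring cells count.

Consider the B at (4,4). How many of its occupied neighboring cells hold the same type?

2

Occupied neighbors of (4,4): (3,3)=A, (3,4)=B, (4,5)=B.
Same type (B): 2 of 3.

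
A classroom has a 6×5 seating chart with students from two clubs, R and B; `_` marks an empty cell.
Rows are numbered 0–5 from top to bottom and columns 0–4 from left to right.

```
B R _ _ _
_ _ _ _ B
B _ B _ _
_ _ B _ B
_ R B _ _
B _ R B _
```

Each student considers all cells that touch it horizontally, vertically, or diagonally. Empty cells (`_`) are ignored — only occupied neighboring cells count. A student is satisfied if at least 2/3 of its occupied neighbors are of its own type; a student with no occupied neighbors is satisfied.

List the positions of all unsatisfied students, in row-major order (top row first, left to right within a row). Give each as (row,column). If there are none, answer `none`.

(0,0)B 0/1 not
(0,1)R 0/1 not
(1,4)B 0/0 satisfied
(2,0)B 0/0 satisfied
(2,2)B 1/1 satisfied
(3,2)B 2/3 satisfied
(3,4)B 0/0 satisfied
(4,1)R 1/4 not
(4,2)B 2/4 not
(5,0)B 0/1 not
(5,2)R 1/3 not
(5,3)B 1/2 not

(0,0), (0,1), (4,1), (4,2), (5,0), (5,2), (5,3)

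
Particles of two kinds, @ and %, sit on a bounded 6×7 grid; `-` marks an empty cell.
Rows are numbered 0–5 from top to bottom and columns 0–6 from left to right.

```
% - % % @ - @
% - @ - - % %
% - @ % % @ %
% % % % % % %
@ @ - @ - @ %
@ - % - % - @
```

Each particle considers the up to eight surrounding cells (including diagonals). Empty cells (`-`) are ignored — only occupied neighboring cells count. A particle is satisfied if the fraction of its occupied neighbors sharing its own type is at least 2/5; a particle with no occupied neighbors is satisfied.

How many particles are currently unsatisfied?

11

Row 0: (0,0)% 1/1 satisfied · (0,2)% 1/2 satisfied · (0,3)% 1/3 not · (0,4)@ 0/2 not · (0,6)@ 0/2 not
Row 1: (1,0)% 2/2 satisfied · (1,2)@ 1/4 not · (1,5)% 3/6 satisfied · (1,6)% 2/4 satisfied
Row 2: (2,0)% 3/3 satisfied · (2,2)@ 1/5 not · (2,3)% 4/6 satisfied · (2,4)% 5/6 satisfied · (2,5)@ 0/7 not · (2,6)% 4/5 satisfied
Row 3: (3,0)% 2/4 satisfied · (3,1)% 3/6 satisfied · (3,2)% 3/6 satisfied · (3,3)% 4/6 satisfied · (3,4)% 4/7 satisfied · (3,5)% 5/7 satisfied · (3,6)% 3/5 satisfied
Row 4: (4,0)@ 2/4 satisfied · (4,1)@ 2/6 not · (4,3)@ 0/5 not · (4,5)@ 1/6 not · (4,6)% 2/4 satisfied
Row 5: (5,0)@ 2/2 satisfied · (5,2)% 0/2 not · (5,4)% 0/2 not · (5,6)@ 1/2 satisfied
Unsatisfied: (0,3), (0,4), (0,6), (1,2), (2,2), (2,5), (4,1), (4,3), (4,5), (5,2), (5,4) — 11 in total.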